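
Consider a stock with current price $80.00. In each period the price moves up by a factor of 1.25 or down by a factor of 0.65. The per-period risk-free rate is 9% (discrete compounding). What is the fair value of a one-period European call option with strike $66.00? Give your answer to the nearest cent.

$22.87

Risk-neutral probability p = (1 + 0.09 − 0.65)/(1.25 − 0.65) = 0.4400/0.6000 = 0.7333
Terminal stock prices: S_u = 100, S_d = 52
Terminal payoffs (S − K): max(34, 0) = 34, max(-14, 0) = 0
Node 0 (S = 80): V_0 = 1/1.09·[0.7333·34.0000 + 0.2667·0.0000] = 22.8746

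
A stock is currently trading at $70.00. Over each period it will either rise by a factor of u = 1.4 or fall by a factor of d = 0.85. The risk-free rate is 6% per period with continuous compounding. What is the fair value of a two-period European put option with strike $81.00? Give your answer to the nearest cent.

$10.20

Risk-neutral probability p = (e^0.06 − 0.85)/(1.4 − 0.85) = 0.2118/0.5500 = 0.3852
Terminal stock prices: S_uu = 137.2, S_ud = 83.3, S_dd = 50.57
Terminal payoffs (K − S): max(-56.2, 0) = 0, max(-2.3, 0) = 0, max(30.43, 0) = 30.43
Node u (S = 98): V_u = e^(−0.06)·[0.3852·0.0000 + 0.6148·0.0000] = 0.0000
Node d (S = 59.5): V_d = e^(−0.06)·[0.3852·0.0000 + 0.6148·30.4250] = 17.6172
Node 0 (S = 70): V_0 = e^(−0.06)·[0.3852·0.0000 + 0.6148·17.6172] = 10.2010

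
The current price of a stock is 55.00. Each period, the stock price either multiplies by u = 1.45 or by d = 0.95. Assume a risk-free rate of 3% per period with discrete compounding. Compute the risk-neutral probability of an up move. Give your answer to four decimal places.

Risk-neutral probability p = (1 + 0.03 − 0.95)/(1.45 − 0.95) = 0.0800/0.5000 = 0.1600

p = 0.1600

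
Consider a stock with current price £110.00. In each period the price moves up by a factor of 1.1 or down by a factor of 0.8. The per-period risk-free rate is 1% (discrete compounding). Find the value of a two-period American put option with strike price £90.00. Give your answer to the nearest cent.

Risk-neutral probability p = (1 + 0.01 − 0.8)/(1.1 − 0.8) = 0.2100/0.3000 = 0.7000
Terminal stock prices: S_uu = 133.1, S_ud = 96.8, S_dd = 70.4
Terminal payoffs (K − S): max(-43.1, 0) = 0, max(-6.8, 0) = 0, max(19.6, 0) = 19.6
Node u (S = 121): continuation = 1/1.01·[0.7000·0.0000 + 0.3000·0.0000] = 0.0000; exercise value = 0.0000 ≤ continuation, so V_u = 0.0000
Node d (S = 88): continuation = 1/1.01·[0.7000·0.0000 + 0.3000·19.6000] = 5.8218; exercise value = 2.0000 ≤ continuation, so V_d = 5.8218
Node 0 (S = 110): continuation = 1/1.01·[0.7000·0.0000 + 0.3000·5.8218] = 1.7292; exercise value = 0.0000 ≤ continuation, so V_0 = 1.7292

£1.73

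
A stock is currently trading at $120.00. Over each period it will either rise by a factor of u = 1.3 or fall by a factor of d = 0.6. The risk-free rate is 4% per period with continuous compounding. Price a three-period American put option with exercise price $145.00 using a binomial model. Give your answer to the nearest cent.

Risk-neutral probability p = (e^0.04 − 0.6)/(1.3 − 0.6) = 0.4408/0.7000 = 0.6297
Terminal stock prices: S_uuu = 263.6, S_uud = 121.7, S_udd = 56.16, S_ddd = 25.92
Terminal payoffs (K − S): max(-118.6, 0) = 0, max(23.32, 0) = 23.32, max(88.84, 0) = 88.84, max(119.1, 0) = 119.1
Node uu (S = 202.8): continuation = e^(−0.04)·[0.6297·0.0000 + 0.3703·23.3200] = 8.2961; exercise value = 0.0000 ≤ continuation, so V_uu = 8.2961
Node ud (S = 93.6): continuation = e^(−0.04)·[0.6297·23.3200 + 0.3703·88.8400] = 45.7145; exercise value = 51.4000 > continuation, so V_ud = 51.4000 (exercise)
Node dd (S = 43.2): continuation = e^(−0.04)·[0.6297·88.8400 + 0.3703·119.0800] = 96.1145; exercise value = 101.8000 > continuation, so V_dd = 101.8000 (exercise)
Node u (S = 156): continuation = e^(−0.04)·[0.6297·8.2961 + 0.3703·51.4000] = 23.3051; exercise value = 0.0000 ≤ continuation, so V_u = 23.3051
Node d (S = 72): continuation = e^(−0.04)·[0.6297·51.4000 + 0.3703·101.8000] = 67.3145; exercise value = 73.0000 > continuation, so V_d = 73.0000 (exercise)
Node 0 (S = 120): continuation = e^(−0.04)·[0.6297·23.3051 + 0.3703·73.0000] = 40.0704; exercise value = 25.0000 ≤ continuation, so V_0 = 40.0704

$40.07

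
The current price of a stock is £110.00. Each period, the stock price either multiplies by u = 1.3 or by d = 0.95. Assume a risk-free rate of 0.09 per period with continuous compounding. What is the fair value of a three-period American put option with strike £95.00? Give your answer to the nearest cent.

Risk-neutral probability p = (e^0.09 − 0.95)/(1.3 − 0.95) = 0.1442/0.3500 = 0.4119
Terminal stock prices: S_uuu = 241.7, S_uud = 176.6, S_udd = 129.1, S_ddd = 94.31
Terminal payoffs (K − S): max(-146.7, 0) = 0, max(-81.6, 0) = 0, max(-34.06, 0) = 0, max(0.6888, 0) = 0.6888
Node uu (S = 185.9): continuation = e^(−0.09)·[0.4119·0.0000 + 0.5881·0.0000] = 0.0000; exercise value = 0.0000 ≤ continuation, so V_uu = 0.0000
Node ud (S = 135.8): continuation = e^(−0.09)·[0.4119·0.0000 + 0.5881·0.0000] = 0.0000; exercise value = 0.0000 ≤ continuation, so V_ud = 0.0000
Node dd (S = 99.27): continuation = e^(−0.09)·[0.4119·0.0000 + 0.5881·0.6888] = 0.3702; exercise value = 0.0000 ≤ continuation, so V_dd = 0.3702
Node u (S = 143): continuation = e^(−0.09)·[0.4119·0.0000 + 0.5881·0.0000] = 0.0000; exercise value = 0.0000 ≤ continuation, so V_u = 0.0000
Node d (S = 104.5): continuation = e^(−0.09)·[0.4119·0.0000 + 0.5881·0.3702] = 0.1990; exercise value = 0.0000 ≤ continuation, so V_d = 0.1990
Node 0 (S = 110): continuation = e^(−0.09)·[0.4119·0.0000 + 0.5881·0.1990] = 0.1069; exercise value = 0.0000 ≤ continuation, so V_0 = 0.1069

£0.11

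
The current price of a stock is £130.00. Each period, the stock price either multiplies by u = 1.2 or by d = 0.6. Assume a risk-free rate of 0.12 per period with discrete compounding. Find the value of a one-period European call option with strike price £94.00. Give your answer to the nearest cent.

£47.98

Risk-neutral probability p = (1 + 0.12 − 0.6)/(1.2 − 0.6) = 0.5200/0.6000 = 0.8667
Terminal stock prices: S_u = 156, S_d = 78
Terminal payoffs (S − K): max(62, 0) = 62, max(-16, 0) = 0
Node 0 (S = 130): V_0 = 1/1.12·[0.8667·62.0000 + 0.1333·0.0000] = 47.9762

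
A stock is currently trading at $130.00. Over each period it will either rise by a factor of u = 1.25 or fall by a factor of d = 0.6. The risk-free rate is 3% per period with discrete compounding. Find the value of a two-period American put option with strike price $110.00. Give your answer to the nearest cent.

Risk-neutral probability p = (1 + 0.03 − 0.6)/(1.25 − 0.6) = 0.4300/0.6500 = 0.6615
Terminal stock prices: S_uu = 203.1, S_ud = 97.5, S_dd = 46.8
Terminal payoffs (K − S): max(-93.12, 0) = 0, max(12.5, 0) = 12.5, max(63.2, 0) = 63.2
Node u (S = 162.5): continuation = 1/1.03·[0.6615·0.0000 + 0.3385·12.5000] = 4.1075; exercise value = 0.0000 ≤ continuation, so V_u = 4.1075
Node d (S = 78): continuation = 1/1.03·[0.6615·12.5000 + 0.3385·63.2000] = 28.7961; exercise value = 32.0000 > continuation, so V_d = 32.0000 (exercise)
Node 0 (S = 130): continuation = 1/1.03·[0.6615·4.1075 + 0.3385·32.0000] = 13.1535; exercise value = 0.0000 ≤ continuation, so V_0 = 13.1535

$13.15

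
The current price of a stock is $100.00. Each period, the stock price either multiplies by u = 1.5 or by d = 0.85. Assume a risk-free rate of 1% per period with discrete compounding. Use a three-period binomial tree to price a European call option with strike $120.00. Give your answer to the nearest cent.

Risk-neutral probability p = (1 + 0.01 − 0.85)/(1.5 − 0.85) = 0.1600/0.6500 = 0.2462
Terminal stock prices: S_uuu = 337.5, S_uud = 191.2, S_udd = 108.4, S_ddd = 61.41
Terminal payoffs (S − K): max(217.5, 0) = 217.5, max(71.25, 0) = 71.25, max(-11.63, 0) = 0, max(-58.59, 0) = 0
Node uu (S = 225): V_uu = 1/1.01·[0.2462·217.5000 + 0.7538·71.2500] = 106.1881
Node ud (S = 127.5): V_ud = 1/1.01·[0.2462·71.2500 + 0.7538·0.0000] = 17.3648
Node dd (S = 72.25): V_dd = 1/1.01·[0.2462·0.0000 + 0.7538·0.0000] = 0.0000
Node u (S = 150): V_u = 1/1.01·[0.2462·106.1881 + 0.7538·17.3648] = 38.8406
Node d (S = 85): V_d = 1/1.01·[0.2462·17.3648 + 0.7538·0.0000] = 4.2321
Node 0 (S = 100): V_0 = 1/1.01·[0.2462·38.8406 + 0.7538·4.2321] = 12.6249

$12.62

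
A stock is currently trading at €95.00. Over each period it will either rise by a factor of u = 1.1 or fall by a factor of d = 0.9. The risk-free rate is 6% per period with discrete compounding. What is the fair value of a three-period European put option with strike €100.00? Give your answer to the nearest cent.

Risk-neutral probability p = (1 + 0.06 − 0.9)/(1.1 − 0.9) = 0.1600/0.2000 = 0.8000
Terminal stock prices: S_uuu = 126.4, S_uud = 103.5, S_udd = 84.65, S_ddd = 69.26
Terminal payoffs (K − S): max(-26.45, 0) = 0, max(-3.455, 0) = 0, max(15.35, 0) = 15.35, max(30.74, 0) = 30.74
Node uu (S = 115): V_uu = 1/1.06·[0.8000·0.0000 + 0.2000·0.0000] = 0.0000
Node ud (S = 94.05): V_ud = 1/1.06·[0.8000·0.0000 + 0.2000·15.3550] = 2.8972
Node dd (S = 76.95): V_dd = 1/1.06·[0.8000·15.3550 + 0.2000·30.7450] = 17.3896
Node u (S = 104.5): V_u = 1/1.06·[0.8000·0.0000 + 0.2000·2.8972] = 0.5466
Node d (S = 85.5): V_d = 1/1.06·[0.8000·2.8972 + 0.2000·17.3896] = 5.4676
Node 0 (S = 95): V_0 = 1/1.06·[0.8000·0.5466 + 0.2000·5.4676] = 1.4442

€1.44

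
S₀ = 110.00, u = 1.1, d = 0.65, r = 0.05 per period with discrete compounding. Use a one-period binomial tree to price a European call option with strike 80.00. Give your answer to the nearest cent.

Risk-neutral probability p = (1 + 0.05 − 0.65)/(1.1 − 0.65) = 0.4000/0.4500 = 0.8889
Terminal stock prices: S_u = 121, S_d = 71.5
Terminal payoffs (S − K): max(41, 0) = 41, max(-8.5, 0) = 0
Node 0 (S = 110): V_0 = 1/1.05·[0.8889·41.0000 + 0.1111·0.0000] = 34.7090

34.71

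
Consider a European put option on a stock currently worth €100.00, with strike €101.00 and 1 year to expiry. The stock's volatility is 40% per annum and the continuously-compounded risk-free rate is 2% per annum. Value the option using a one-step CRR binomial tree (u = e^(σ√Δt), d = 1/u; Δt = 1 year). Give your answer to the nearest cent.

€19.11

CRR parameters: u = e^(σ√Δt) = e^(0.4·√1) = 1.4918, d = 1/u = 0.6703
Per-period rate: rΔt = 0.02·1 = 0.02, so R = e^0.02 = 1.0202
Risk-neutral probability p = (e^0.02 − 0.6703)/(1.4918 − 0.6703) = 0.3499/0.8215 = 0.4259
Terminal stock prices: S_u = 149.2, S_d = 67.03
Terminal payoffs (K − S): max(-48.18, 0) = 0, max(33.97, 0) = 33.97
Node 0 (S = 100): V_0 = e^(−0.02)·[0.4259·0.0000 + 0.5741·33.9680] = 19.1148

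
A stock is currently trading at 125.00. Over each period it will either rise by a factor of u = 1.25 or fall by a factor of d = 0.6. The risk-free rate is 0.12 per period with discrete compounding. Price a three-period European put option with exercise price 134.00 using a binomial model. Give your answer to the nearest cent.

Risk-neutral probability p = (1 + 0.12 − 0.6)/(1.25 − 0.6) = 0.5200/0.6500 = 0.8000
Terminal stock prices: S_uuu = 244.1, S_uud = 117.2, S_udd = 56.25, S_ddd = 27
Terminal payoffs (K − S): max(-110.1, 0) = 0, max(16.81, 0) = 16.81, max(77.75, 0) = 77.75, max(107, 0) = 107
Node uu (S = 195.3): V_uu = 1/1.12·[0.8000·0.0000 + 0.2000·16.8125] = 3.0022
Node ud (S = 93.75): V_ud = 1/1.12·[0.8000·16.8125 + 0.2000·77.7500] = 25.8929
Node dd (S = 45): V_dd = 1/1.12·[0.8000·77.7500 + 0.2000·107.0000] = 74.6429
Node u (S = 156.2): V_u = 1/1.12·[0.8000·3.0022 + 0.2000·25.8929] = 6.7682
Node d (S = 75): V_d = 1/1.12·[0.8000·25.8929 + 0.2000·74.6429] = 31.8240
Node 0 (S = 125): V_0 = 1/1.12·[0.8000·6.7682 + 0.2000·31.8240] = 10.5173

10.52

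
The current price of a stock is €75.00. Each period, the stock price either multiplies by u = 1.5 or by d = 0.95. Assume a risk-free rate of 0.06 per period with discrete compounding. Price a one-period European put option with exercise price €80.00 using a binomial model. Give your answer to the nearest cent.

€6.60

Risk-neutral probability p = (1 + 0.06 − 0.95)/(1.5 − 0.95) = 0.1100/0.5500 = 0.2000
Terminal stock prices: S_u = 112.5, S_d = 71.25
Terminal payoffs (K − S): max(-32.5, 0) = 0, max(8.75, 0) = 8.75
Node 0 (S = 75): V_0 = 1/1.06·[0.2000·0.0000 + 0.8000·8.7500] = 6.6038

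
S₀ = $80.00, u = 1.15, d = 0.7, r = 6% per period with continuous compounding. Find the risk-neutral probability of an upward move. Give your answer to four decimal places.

p = 0.8041

Risk-neutral probability p = (e^0.06 − 0.7)/(1.15 − 0.7) = 0.3618/0.4500 = 0.8041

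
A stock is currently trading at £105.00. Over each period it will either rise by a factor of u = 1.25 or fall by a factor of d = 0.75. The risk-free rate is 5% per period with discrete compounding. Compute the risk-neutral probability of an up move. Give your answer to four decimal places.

p = 0.6000

Risk-neutral probability p = (1 + 0.05 − 0.75)/(1.25 − 0.75) = 0.3000/0.5000 = 0.6000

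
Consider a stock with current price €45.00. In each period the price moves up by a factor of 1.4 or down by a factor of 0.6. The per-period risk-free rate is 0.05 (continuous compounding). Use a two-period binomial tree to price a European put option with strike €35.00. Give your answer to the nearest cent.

€3.23

Risk-neutral probability p = (e^0.05 − 0.6)/(1.4 − 0.6) = 0.4513/0.8000 = 0.5641
Terminal stock prices: S_uu = 88.2, S_ud = 37.8, S_dd = 16.2
Terminal payoffs (K − S): max(-53.2, 0) = 0, max(-2.8, 0) = 0, max(18.8, 0) = 18.8
Node u (S = 63): V_u = e^(−0.05)·[0.5641·0.0000 + 0.4359·0.0000] = 0.0000
Node d (S = 27): V_d = e^(−0.05)·[0.5641·0.0000 + 0.4359·18.8000] = 7.7954
Node 0 (S = 45): V_0 = e^(−0.05)·[0.5641·0.0000 + 0.4359·7.7954] = 3.2324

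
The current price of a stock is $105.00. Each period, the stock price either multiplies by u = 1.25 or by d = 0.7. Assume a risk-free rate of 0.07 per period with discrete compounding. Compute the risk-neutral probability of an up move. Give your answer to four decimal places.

Risk-neutral probability p = (1 + 0.07 − 0.7)/(1.25 − 0.7) = 0.3700/0.5500 = 0.6727

p = 0.6727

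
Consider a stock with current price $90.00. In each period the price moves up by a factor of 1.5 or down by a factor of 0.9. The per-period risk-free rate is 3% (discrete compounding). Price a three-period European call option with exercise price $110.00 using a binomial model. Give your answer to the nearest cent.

$9.10

Risk-neutral probability p = (1 + 0.03 − 0.9)/(1.5 − 0.9) = 0.1300/0.6000 = 0.2167
Terminal stock prices: S_uuu = 303.8, S_uud = 182.2, S_udd = 109.4, S_ddd = 65.61
Terminal payoffs (S − K): max(193.8, 0) = 193.8, max(72.25, 0) = 72.25, max(-0.65, 0) = 0, max(-44.39, 0) = 0
Node uu (S = 202.5): V_uu = 1/1.03·[0.2167·193.7500 + 0.7833·72.2500] = 95.7039
Node ud (S = 121.5): V_ud = 1/1.03·[0.2167·72.2500 + 0.7833·0.0000] = 15.1982
Node dd (S = 72.9): V_dd = 1/1.03·[0.2167·0.0000 + 0.7833·0.0000] = 0.0000
Node u (S = 135): V_u = 1/1.03·[0.2167·95.7039 + 0.7833·15.1982] = 31.6904
Node d (S = 81): V_d = 1/1.03·[0.2167·15.1982 + 0.7833·0.0000] = 3.1970
Node 0 (S = 90): V_0 = 1/1.03·[0.2167·31.6904 + 0.7833·3.1970] = 9.0977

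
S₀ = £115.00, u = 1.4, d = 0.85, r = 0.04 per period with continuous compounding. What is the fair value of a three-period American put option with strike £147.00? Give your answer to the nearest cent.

Risk-neutral probability p = (e^0.04 − 0.85)/(1.4 − 0.85) = 0.1908/0.5500 = 0.3469
Terminal stock prices: S_uuu = 315.6, S_uud = 191.6, S_udd = 116.3, S_ddd = 70.62
Terminal payoffs (K − S): max(-168.6, 0) = 0, max(-44.59, 0) = 0, max(30.68, 0) = 30.68, max(76.38, 0) = 76.38
Node uu (S = 225.4): continuation = e^(−0.04)·[0.3469·0.0000 + 0.6531·0.0000] = 0.0000; exercise value = 0.0000 ≤ continuation, so V_uu = 0.0000
Node ud (S = 136.8): continuation = e^(−0.04)·[0.3469·0.0000 + 0.6531·30.6775] = 19.2490; exercise value = 10.1500 ≤ continuation, so V_ud = 19.2490
Node dd (S = 83.09): continuation = e^(−0.04)·[0.3469·30.6775 + 0.6531·76.3756] = 58.1485; exercise value = 63.9125 > continuation, so V_dd = 63.9125 (exercise)
Node u (S = 161): continuation = e^(−0.04)·[0.3469·0.0000 + 0.6531·19.2490] = 12.0781; exercise value = 0.0000 ≤ continuation, so V_u = 12.0781
Node d (S = 97.75): continuation = e^(−0.04)·[0.3469·19.2490 + 0.6531·63.9125] = 46.5190; exercise value = 49.2500 > continuation, so V_d = 49.2500 (exercise)
Node 0 (S = 115): continuation = e^(−0.04)·[0.3469·12.0781 + 0.6531·49.2500] = 34.9285; exercise value = 32.0000 ≤ continuation, so V_0 = 34.9285

£34.93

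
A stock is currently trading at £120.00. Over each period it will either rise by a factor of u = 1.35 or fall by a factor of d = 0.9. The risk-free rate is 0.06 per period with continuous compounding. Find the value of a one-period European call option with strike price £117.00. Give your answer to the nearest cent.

Risk-neutral probability p = (e^0.06 − 0.9)/(1.35 − 0.9) = 0.1618/0.4500 = 0.3596
Terminal stock prices: S_u = 162, S_d = 108
Terminal payoffs (S − K): max(45, 0) = 45, max(-9, 0) = 0
Node 0 (S = 120): V_0 = e^(−0.06)·[0.3596·45.0000 + 0.6404·0.0000] = 15.2412

£15.24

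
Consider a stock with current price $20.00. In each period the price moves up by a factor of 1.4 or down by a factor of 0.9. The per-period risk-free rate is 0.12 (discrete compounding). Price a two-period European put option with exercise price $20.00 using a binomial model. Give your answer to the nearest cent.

$0.95

Risk-neutral probability p = (1 + 0.12 − 0.9)/(1.4 − 0.9) = 0.2200/0.5000 = 0.4400
Terminal stock prices: S_uu = 39.2, S_ud = 25.2, S_dd = 16.2
Terminal payoffs (K − S): max(-19.2, 0) = 0, max(-5.2, 0) = 0, max(3.8, 0) = 3.8
Node u (S = 28): V_u = 1/1.12·[0.4400·0.0000 + 0.5600·0.0000] = 0.0000
Node d (S = 18): V_d = 1/1.12·[0.4400·0.0000 + 0.5600·3.8000] = 1.9000
Node 0 (S = 20): V_0 = 1/1.12·[0.4400·0.0000 + 0.5600·1.9000] = 0.9500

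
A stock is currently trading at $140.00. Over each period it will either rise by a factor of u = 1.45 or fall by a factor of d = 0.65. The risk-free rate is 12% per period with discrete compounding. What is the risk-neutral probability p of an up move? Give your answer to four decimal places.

Risk-neutral probability p = (1 + 0.12 − 0.65)/(1.45 − 0.65) = 0.4700/0.8000 = 0.5875

p = 0.5875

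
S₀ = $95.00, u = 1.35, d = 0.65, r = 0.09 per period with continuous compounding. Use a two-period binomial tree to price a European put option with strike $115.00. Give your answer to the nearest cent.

$20.61

Risk-neutral probability p = (e^0.09 − 0.65)/(1.35 − 0.65) = 0.4442/0.7000 = 0.6345
Terminal stock prices: S_uu = 173.1, S_ud = 83.36, S_dd = 40.14
Terminal payoffs (K − S): max(-58.14, 0) = 0, max(31.64, 0) = 31.64, max(74.86, 0) = 74.86
Node u (S = 128.2): V_u = e^(−0.09)·[0.6345·0.0000 + 0.3655·31.6375] = 10.5672
Node d (S = 61.75): V_d = e^(−0.09)·[0.6345·31.6375 + 0.3655·74.8625] = 43.3521
Node 0 (S = 95): V_0 = e^(−0.09)·[0.6345·10.5672 + 0.3655·43.3521] = 20.6082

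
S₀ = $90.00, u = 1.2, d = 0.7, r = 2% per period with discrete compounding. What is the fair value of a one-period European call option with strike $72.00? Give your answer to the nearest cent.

Risk-neutral probability p = (1 + 0.02 − 0.7)/(1.2 − 0.7) = 0.3200/0.5000 = 0.6400
Terminal stock prices: S_u = 108, S_d = 63
Terminal payoffs (S − K): max(36, 0) = 36, max(-9, 0) = 0
Node 0 (S = 90): V_0 = 1/1.02·[0.6400·36.0000 + 0.3600·0.0000] = 22.5882

$22.59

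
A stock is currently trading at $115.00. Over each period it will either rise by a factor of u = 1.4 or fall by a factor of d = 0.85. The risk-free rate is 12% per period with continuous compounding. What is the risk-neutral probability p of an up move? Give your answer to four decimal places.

Risk-neutral probability p = (e^0.12 − 0.85)/(1.4 − 0.85) = 0.2775/0.5500 = 0.5045

p = 0.5045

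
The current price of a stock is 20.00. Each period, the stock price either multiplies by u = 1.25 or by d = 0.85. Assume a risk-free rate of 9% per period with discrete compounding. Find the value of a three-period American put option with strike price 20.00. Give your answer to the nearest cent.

1.24

Risk-neutral probability p = (1 + 0.09 − 0.85)/(1.25 − 0.85) = 0.2400/0.4000 = 0.6000
Terminal stock prices: S_uuu = 39.06, S_uud = 26.56, S_udd = 18.06, S_ddd = 12.28
Terminal payoffs (K − S): max(-19.06, 0) = 0, max(-6.562, 0) = 0, max(1.938, 0) = 1.938, max(7.718, 0) = 7.718
Node uu (S = 31.25): continuation = 1/1.09·[0.6000·0.0000 + 0.4000·0.0000] = 0.0000; exercise value = 0.0000 ≤ continuation, so V_uu = 0.0000
Node ud (S = 21.25): continuation = 1/1.09·[0.6000·0.0000 + 0.4000·1.9375] = 0.7110; exercise value = 0.0000 ≤ continuation, so V_ud = 0.7110
Node dd (S = 14.45): continuation = 1/1.09·[0.6000·1.9375 + 0.4000·7.7175] = 3.8986; exercise value = 5.5500 > continuation, so V_dd = 5.5500 (exercise)
Node u (S = 25): continuation = 1/1.09·[0.6000·0.0000 + 0.4000·0.7110] = 0.2609; exercise value = 0.0000 ≤ continuation, so V_u = 0.2609
Node d (S = 17): continuation = 1/1.09·[0.6000·0.7110 + 0.4000·5.5500] = 2.4281; exercise value = 3.0000 > continuation, so V_d = 3.0000 (exercise)
Node 0 (S = 20): continuation = 1/1.09·[0.6000·0.2609 + 0.4000·3.0000] = 1.2445; exercise value = 0.0000 ≤ continuation, so V_0 = 1.2445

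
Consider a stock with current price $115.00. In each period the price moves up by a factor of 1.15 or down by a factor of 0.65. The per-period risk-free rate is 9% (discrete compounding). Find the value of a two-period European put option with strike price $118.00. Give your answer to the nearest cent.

$6.54

Risk-neutral probability p = (1 + 0.09 − 0.65)/(1.15 − 0.65) = 0.4400/0.5000 = 0.8800
Terminal stock prices: S_uu = 152.1, S_ud = 85.96, S_dd = 48.59
Terminal payoffs (K − S): max(-34.09, 0) = 0, max(32.04, 0) = 32.04, max(69.41, 0) = 69.41
Node u (S = 132.2): V_u = 1/1.09·[0.8800·0.0000 + 0.1200·32.0375] = 3.5271
Node d (S = 74.75): V_d = 1/1.09·[0.8800·32.0375 + 0.1200·69.4125] = 33.5069
Node 0 (S = 115): V_0 = 1/1.09·[0.8800·3.5271 + 0.1200·33.5069] = 6.5364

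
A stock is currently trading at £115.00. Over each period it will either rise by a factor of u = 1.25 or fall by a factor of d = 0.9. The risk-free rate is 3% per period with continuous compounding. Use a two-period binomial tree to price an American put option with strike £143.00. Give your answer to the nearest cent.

£28.00

Risk-neutral probability p = (e^0.03 − 0.9)/(1.25 − 0.9) = 0.1305/0.3500 = 0.3727
Terminal stock prices: S_uu = 179.7, S_ud = 129.4, S_dd = 93.15
Terminal payoffs (K − S): max(-36.69, 0) = 0, max(13.62, 0) = 13.62, max(49.85, 0) = 49.85
Node u (S = 143.8): continuation = e^(−0.03)·[0.3727·0.0000 + 0.6273·13.6250] = 8.2940; exercise value = 0.0000 ≤ continuation, so V_u = 8.2940
Node d (S = 103.5): continuation = e^(−0.03)·[0.3727·13.6250 + 0.6273·49.8500] = 35.2737; exercise value = 39.5000 > continuation, so V_d = 39.5000 (exercise)
Node 0 (S = 115): continuation = e^(−0.03)·[0.3727·8.2940 + 0.6273·39.5000] = 27.0450; exercise value = 28.0000 > continuation, so V_0 = 28.0000 (exercise)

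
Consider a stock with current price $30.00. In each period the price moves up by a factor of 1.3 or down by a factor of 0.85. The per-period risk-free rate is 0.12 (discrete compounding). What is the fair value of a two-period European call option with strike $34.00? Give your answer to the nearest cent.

$4.79

Risk-neutral probability p = (1 + 0.12 − 0.85)/(1.3 − 0.85) = 0.2700/0.4500 = 0.6000
Terminal stock prices: S_uu = 50.7, S_ud = 33.15, S_dd = 21.67
Terminal payoffs (S − K): max(16.7, 0) = 16.7, max(-0.85, 0) = 0, max(-12.33, 0) = 0
Node u (S = 39): V_u = 1/1.12·[0.6000·16.7000 + 0.4000·0.0000] = 8.9464
Node d (S = 25.5): V_d = 1/1.12·[0.6000·0.0000 + 0.4000·0.0000] = 0.0000
Node 0 (S = 30): V_0 = 1/1.12·[0.6000·8.9464 + 0.4000·0.0000] = 4.7927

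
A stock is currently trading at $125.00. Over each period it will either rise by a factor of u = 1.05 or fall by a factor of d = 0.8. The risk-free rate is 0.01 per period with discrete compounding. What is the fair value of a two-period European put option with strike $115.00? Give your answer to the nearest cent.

Risk-neutral probability p = (1 + 0.01 − 0.8)/(1.05 − 0.8) = 0.2100/0.2500 = 0.8400
Terminal stock prices: S_uu = 137.8, S_ud = 105, S_dd = 80
Terminal payoffs (K − S): max(-22.81, 0) = 0, max(10, 0) = 10, max(35, 0) = 35
Node u (S = 131.2): V_u = 1/1.01·[0.8400·0.0000 + 0.1600·10.0000] = 1.5842
Node d (S = 100): V_d = 1/1.01·[0.8400·10.0000 + 0.1600·35.0000] = 13.8614
Node 0 (S = 125): V_0 = 1/1.01·[0.8400·1.5842 + 0.1600·13.8614] = 3.5134

$3.51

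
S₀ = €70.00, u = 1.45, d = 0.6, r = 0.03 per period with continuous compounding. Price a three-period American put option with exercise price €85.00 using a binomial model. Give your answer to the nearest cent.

€26.27

Risk-neutral probability p = (e^0.03 − 0.6)/(1.45 − 0.6) = 0.4305/0.8500 = 0.5064
Terminal stock prices: S_uuu = 213.4, S_uud = 88.31, S_udd = 36.54, S_ddd = 15.12
Terminal payoffs (K − S): max(-128.4, 0) = 0, max(-3.305, 0) = 0, max(48.46, 0) = 48.46, max(69.88, 0) = 69.88
Node uu (S = 147.2): continuation = e^(−0.03)·[0.5064·0.0000 + 0.4936·0.0000] = 0.0000; exercise value = 0.0000 ≤ continuation, so V_uu = 0.0000
Node ud (S = 60.9): continuation = e^(−0.03)·[0.5064·0.0000 + 0.4936·48.4600] = 23.2121; exercise value = 24.1000 > continuation, so V_ud = 24.1000 (exercise)
Node dd (S = 25.2): continuation = e^(−0.03)·[0.5064·48.4600 + 0.4936·69.8800] = 57.2879; exercise value = 59.8000 > continuation, so V_dd = 59.8000 (exercise)
Node u (S = 101.5): continuation = e^(−0.03)·[0.5064·0.0000 + 0.4936·24.1000] = 11.5438; exercise value = 0.0000 ≤ continuation, so V_u = 11.5438
Node d (S = 42): continuation = e^(−0.03)·[0.5064·24.1000 + 0.4936·59.8000] = 40.4879; exercise value = 43.0000 > continuation, so V_d = 43.0000 (exercise)
Node 0 (S = 70): continuation = e^(−0.03)·[0.5064·11.5438 + 0.4936·43.0000] = 26.2700; exercise value = 15.0000 ≤ continuation, so V_0 = 26.2700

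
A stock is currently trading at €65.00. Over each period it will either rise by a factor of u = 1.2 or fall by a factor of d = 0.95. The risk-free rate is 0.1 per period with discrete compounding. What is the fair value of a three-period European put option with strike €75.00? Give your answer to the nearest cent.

€1.92

Risk-neutral probability p = (1 + 0.1 − 0.95)/(1.2 − 0.95) = 0.1500/0.2500 = 0.6000
Terminal stock prices: S_uuu = 112.3, S_uud = 88.92, S_udd = 70.39, S_ddd = 55.73
Terminal payoffs (K − S): max(-37.32, 0) = 0, max(-13.92, 0) = 0, max(4.605, 0) = 4.605, max(19.27, 0) = 19.27
Node uu (S = 93.6): V_uu = 1/1.1·[0.6000·0.0000 + 0.4000·0.0000] = 0.0000
Node ud (S = 74.1): V_ud = 1/1.1·[0.6000·0.0000 + 0.4000·4.6050] = 1.6745
Node dd (S = 58.66): V_dd = 1/1.1·[0.6000·4.6050 + 0.4000·19.2706] = 9.5193
Node u (S = 78): V_u = 1/1.1·[0.6000·0.0000 + 0.4000·1.6745] = 0.6089
Node d (S = 61.75): V_d = 1/1.1·[0.6000·1.6745 + 0.4000·9.5193] = 4.3750
Node 0 (S = 65): V_0 = 1/1.1·[0.6000·0.6089 + 0.4000·4.3750] = 1.9230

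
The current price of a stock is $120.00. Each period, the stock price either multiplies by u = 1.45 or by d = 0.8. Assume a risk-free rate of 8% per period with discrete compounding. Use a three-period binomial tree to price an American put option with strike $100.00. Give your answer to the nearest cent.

Risk-neutral probability p = (1 + 0.08 − 0.8)/(1.45 − 0.8) = 0.2800/0.6500 = 0.4308
Terminal stock prices: S_uuu = 365.8, S_uud = 201.8, S_udd = 111.4, S_ddd = 61.44
Terminal payoffs (K − S): max(-265.8, 0) = 0, max(-101.8, 0) = 0, max(-11.36, 0) = 0, max(38.56, 0) = 38.56
Node uu (S = 252.3): continuation = 1/1.08·[0.4308·0.0000 + 0.5692·0.0000] = 0.0000; exercise value = 0.0000 ≤ continuation, so V_uu = 0.0000
Node ud (S = 139.2): continuation = 1/1.08·[0.4308·0.0000 + 0.5692·0.0000] = 0.0000; exercise value = 0.0000 ≤ continuation, so V_ud = 0.0000
Node dd (S = 76.8): continuation = 1/1.08·[0.4308·0.0000 + 0.5692·38.5600] = 20.3236; exercise value = 23.2000 > continuation, so V_dd = 23.2000 (exercise)
Node u (S = 174): continuation = 1/1.08·[0.4308·0.0000 + 0.5692·0.0000] = 0.0000; exercise value = 0.0000 ≤ continuation, so V_u = 0.0000
Node d (S = 96): continuation = 1/1.08·[0.4308·0.0000 + 0.5692·23.2000] = 12.2279; exercise value = 4.0000 ≤ continuation, so V_d = 12.2279
Node 0 (S = 120): continuation = 1/1.08·[0.4308·0.0000 + 0.5692·12.2279] = 6.4449; exercise value = 0.0000 ≤ continuation, so V_0 = 6.4449

$6.44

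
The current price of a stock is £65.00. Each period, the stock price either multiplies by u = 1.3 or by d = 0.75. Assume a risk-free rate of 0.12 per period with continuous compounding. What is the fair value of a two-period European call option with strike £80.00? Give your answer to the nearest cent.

Risk-neutral probability p = (e^0.12 − 0.75)/(1.3 − 0.75) = 0.3775/0.5500 = 0.6864
Terminal stock prices: S_uu = 109.9, S_ud = 63.38, S_dd = 36.56
Terminal payoffs (S − K): max(29.85, 0) = 29.85, max(-16.62, 0) = 0, max(-43.44, 0) = 0
Node u (S = 84.5): V_u = e^(−0.12)·[0.6864·29.8500 + 0.3136·0.0000] = 18.1710
Node d (S = 48.75): V_d = e^(−0.12)·[0.6864·0.0000 + 0.3136·0.0000] = 0.0000
Node 0 (S = 65): V_0 = e^(−0.12)·[0.6864·18.1710 + 0.3136·0.0000] = 11.0615

£11.06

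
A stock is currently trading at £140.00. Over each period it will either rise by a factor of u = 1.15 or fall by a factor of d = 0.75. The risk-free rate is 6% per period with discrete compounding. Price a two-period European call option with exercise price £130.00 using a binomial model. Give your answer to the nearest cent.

£29.48

Risk-neutral probability p = (1 + 0.06 − 0.75)/(1.15 − 0.75) = 0.3100/0.4000 = 0.7750
Terminal stock prices: S_uu = 185.1, S_ud = 120.8, S_dd = 78.75
Terminal payoffs (S − K): max(55.15, 0) = 55.15, max(-9.25, 0) = 0, max(-51.25, 0) = 0
Node u (S = 161): V_u = 1/1.06·[0.7750·55.1500 + 0.2250·0.0000] = 40.3219
Node d (S = 105): V_d = 1/1.06·[0.7750·0.0000 + 0.2250·0.0000] = 0.0000
Node 0 (S = 140): V_0 = 1/1.06·[0.7750·40.3219 + 0.2250·0.0000] = 29.4807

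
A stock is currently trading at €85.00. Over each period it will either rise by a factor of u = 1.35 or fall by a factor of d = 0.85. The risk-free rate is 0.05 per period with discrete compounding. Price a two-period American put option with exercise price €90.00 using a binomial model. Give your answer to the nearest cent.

€10.14

Risk-neutral probability p = (1 + 0.05 − 0.85)/(1.35 − 0.85) = 0.2000/0.5000 = 0.4000
Terminal stock prices: S_uu = 154.9, S_ud = 97.54, S_dd = 61.41
Terminal payoffs (K − S): max(-64.91, 0) = 0, max(-7.538, 0) = 0, max(28.59, 0) = 28.59
Node u (S = 114.8): continuation = 1/1.05·[0.4000·0.0000 + 0.6000·0.0000] = 0.0000; exercise value = 0.0000 ≤ continuation, so V_u = 0.0000
Node d (S = 72.25): continuation = 1/1.05·[0.4000·0.0000 + 0.6000·28.5875] = 16.3357; exercise value = 17.7500 > continuation, so V_d = 17.7500 (exercise)
Node 0 (S = 85): continuation = 1/1.05·[0.4000·0.0000 + 0.6000·17.7500] = 10.1429; exercise value = 5.0000 ≤ continuation, so V_0 = 10.1429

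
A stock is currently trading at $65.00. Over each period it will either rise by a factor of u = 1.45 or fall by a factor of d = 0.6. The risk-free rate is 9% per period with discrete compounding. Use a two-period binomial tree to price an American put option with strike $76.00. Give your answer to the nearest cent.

Risk-neutral probability p = (1 + 0.09 − 0.6)/(1.45 − 0.6) = 0.4900/0.8500 = 0.5765
Terminal stock prices: S_uu = 136.7, S_ud = 56.55, S_dd = 23.4
Terminal payoffs (K − S): max(-60.66, 0) = 0, max(19.45, 0) = 19.45, max(52.6, 0) = 52.6
Node u (S = 94.25): continuation = 1/1.09·[0.5765·0.0000 + 0.4235·19.4500] = 7.5575; exercise value = 0.0000 ≤ continuation, so V_u = 7.5575
Node d (S = 39): continuation = 1/1.09·[0.5765·19.4500 + 0.4235·52.6000] = 30.7248; exercise value = 37.0000 > continuation, so V_d = 37.0000 (exercise)
Node 0 (S = 65): continuation = 1/1.09·[0.5765·7.5575 + 0.4235·37.0000] = 18.3736; exercise value = 11.0000 ≤ continuation, so V_0 = 18.3736

$18.37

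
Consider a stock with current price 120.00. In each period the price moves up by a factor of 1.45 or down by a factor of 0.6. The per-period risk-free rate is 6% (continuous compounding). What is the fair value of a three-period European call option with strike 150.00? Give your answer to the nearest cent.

29.38

Risk-neutral probability p = (e^0.06 − 0.6)/(1.45 − 0.6) = 0.4618/0.8500 = 0.5433
Terminal stock prices: S_uuu = 365.8, S_uud = 151.4, S_udd = 62.64, S_ddd = 25.92
Terminal payoffs (S − K): max(215.8, 0) = 215.8, max(1.38, 0) = 1.38, max(-87.36, 0) = 0, max(-124.1, 0) = 0
Node uu (S = 252.3): V_uu = e^(−0.06)·[0.5433·215.8350 + 0.4567·1.3800] = 111.0353
Node ud (S = 104.4): V_ud = e^(−0.06)·[0.5433·1.3800 + 0.4567·0.0000] = 0.7061
Node dd (S = 43.2): V_dd = e^(−0.06)·[0.5433·0.0000 + 0.4567·0.0000] = 0.0000
Node u (S = 174): V_u = e^(−0.06)·[0.5433·111.0353 + 0.4567·0.7061] = 57.1200
Node d (S = 72): V_d = e^(−0.06)·[0.5433·0.7061 + 0.4567·0.0000] = 0.3613
Node 0 (S = 120): V_0 = e^(−0.06)·[0.5433·57.1200 + 0.4567·0.3613] = 29.3834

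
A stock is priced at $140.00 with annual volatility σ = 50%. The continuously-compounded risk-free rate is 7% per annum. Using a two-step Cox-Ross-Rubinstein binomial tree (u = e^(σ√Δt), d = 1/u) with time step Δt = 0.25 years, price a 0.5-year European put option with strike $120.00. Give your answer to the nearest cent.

CRR parameters: u = e^(σ√Δt) = e^(0.5·√0.25) = 1.2840, d = 1/u = 0.7788
Per-period rate: rΔt = 0.07·0.25 = 0.0175, so R = e^0.0175 = 1.0177
Risk-neutral probability p = (e^0.0175 − 0.7788)/(1.2840 − 0.7788) = 0.2389/0.5052 = 0.4728
Terminal stock prices: S_uu = 230.8, S_ud = 140, S_dd = 84.91
Terminal payoffs (K − S): max(-110.8, 0) = 0, max(-20, 0) = 0, max(35.09, 0) = 35.09
Node u (S = 179.8): V_u = e^(−0.0175)·[0.4728·0.0000 + 0.5272·0.0000] = 0.0000
Node d (S = 109): V_d = e^(−0.0175)·[0.4728·0.0000 + 0.5272·35.0857] = 18.1775
Node 0 (S = 140): V_0 = e^(−0.0175)·[0.4728·0.0000 + 0.5272·18.1775] = 9.4175

$9.42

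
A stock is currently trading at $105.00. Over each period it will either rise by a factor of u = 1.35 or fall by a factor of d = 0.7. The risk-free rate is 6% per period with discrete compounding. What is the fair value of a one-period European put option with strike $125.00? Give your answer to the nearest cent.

Risk-neutral probability p = (1 + 0.06 − 0.7)/(1.35 − 0.7) = 0.3600/0.6500 = 0.5538
Terminal stock prices: S_u = 141.8, S_d = 73.5
Terminal payoffs (K − S): max(-16.75, 0) = 0, max(51.5, 0) = 51.5
Node 0 (S = 105): V_0 = 1/1.06·[0.5538·0.0000 + 0.4462·51.5000] = 21.6763

$21.68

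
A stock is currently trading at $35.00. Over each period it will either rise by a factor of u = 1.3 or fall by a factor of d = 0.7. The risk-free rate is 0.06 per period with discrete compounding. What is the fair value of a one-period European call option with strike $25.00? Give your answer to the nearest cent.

Risk-neutral probability p = (1 + 0.06 − 0.7)/(1.3 − 0.7) = 0.3600/0.6000 = 0.6000
Terminal stock prices: S_u = 45.5, S_d = 24.5
Terminal payoffs (S − K): max(20.5, 0) = 20.5, max(-0.5, 0) = 0
Node 0 (S = 35): V_0 = 1/1.06·[0.6000·20.5000 + 0.4000·0.0000] = 11.6038

$11.60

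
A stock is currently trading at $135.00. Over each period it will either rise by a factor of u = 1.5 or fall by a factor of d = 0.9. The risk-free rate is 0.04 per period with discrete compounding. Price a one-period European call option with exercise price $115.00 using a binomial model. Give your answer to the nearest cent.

$24.42

Risk-neutral probability p = (1 + 0.04 − 0.9)/(1.5 − 0.9) = 0.1400/0.6000 = 0.2333
Terminal stock prices: S_u = 202.5, S_d = 121.5
Terminal payoffs (S − K): max(87.5, 0) = 87.5, max(6.5, 0) = 6.5
Node 0 (S = 135): V_0 = 1/1.04·[0.2333·87.5000 + 0.7667·6.5000] = 24.4231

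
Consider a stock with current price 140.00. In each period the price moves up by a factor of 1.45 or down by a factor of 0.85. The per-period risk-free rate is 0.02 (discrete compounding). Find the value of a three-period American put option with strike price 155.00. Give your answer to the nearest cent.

28.87

Risk-neutral probability p = (1 + 0.02 − 0.85)/(1.45 − 0.85) = 0.1700/0.6000 = 0.2833
Terminal stock prices: S_uuu = 426.8, S_uud = 250.2, S_udd = 146.7, S_ddd = 85.98
Terminal payoffs (K − S): max(-271.8, 0) = 0, max(-95.2, 0) = 0, max(8.333, 0) = 8.333, max(69.02, 0) = 69.02
Node uu (S = 294.4): continuation = 1/1.02·[0.2833·0.0000 + 0.7167·0.0000] = 0.0000; exercise value = 0.0000 ≤ continuation, so V_uu = 0.0000
Node ud (S = 172.5): continuation = 1/1.02·[0.2833·0.0000 + 0.7167·8.3325] = 5.8545; exercise value = 0.0000 ≤ continuation, so V_ud = 5.8545
Node dd (S = 101.1): continuation = 1/1.02·[0.2833·8.3325 + 0.7167·69.0225] = 50.8108; exercise value = 53.8500 > continuation, so V_dd = 53.8500 (exercise)
Node u (S = 203): continuation = 1/1.02·[0.2833·0.0000 + 0.7167·5.8545] = 4.1135; exercise value = 0.0000 ≤ continuation, so V_u = 4.1135
Node d (S = 119): continuation = 1/1.02·[0.2833·5.8545 + 0.7167·53.8500] = 39.4620; exercise value = 36.0000 ≤ continuation, so V_d = 39.4620
Node 0 (S = 140): continuation = 1/1.02·[0.2833·4.1135 + 0.7167·39.4620] = 28.8692; exercise value = 15.0000 ≤ continuation, so V_0 = 28.8692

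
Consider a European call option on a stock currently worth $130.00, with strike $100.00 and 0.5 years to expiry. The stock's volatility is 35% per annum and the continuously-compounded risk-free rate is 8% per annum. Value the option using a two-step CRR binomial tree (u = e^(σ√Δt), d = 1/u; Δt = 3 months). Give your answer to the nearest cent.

CRR parameters: u = e^(σ√Δt) = e^(0.35·√0.25) = 1.1912, d = 1/u = 0.8395
Per-period rate: rΔt = 0.08·0.25 = 0.02, so R = e^0.02 = 1.0202
Risk-neutral probability p = (e^0.02 − 0.8395)/(1.1912 − 0.8395) = 0.1807/0.3518 = 0.5138
Terminal stock prices: S_uu = 184.5, S_ud = 130, S_dd = 91.61
Terminal payoffs (S − K): max(84.48, 0) = 84.48, max(30, 0) = 30, max(-8.391, 0) = 0
Node u (S = 154.9): V_u = e^(−0.02)·[0.5138·84.4788 + 0.4862·30.0000] = 56.8421
Node d (S = 109.1): V_d = e^(−0.02)·[0.5138·30.0000 + 0.4862·0.0000] = 15.1084
Node 0 (S = 130): V_0 = e^(−0.02)·[0.5138·56.8421 + 0.4862·15.1084] = 35.8268

$35.83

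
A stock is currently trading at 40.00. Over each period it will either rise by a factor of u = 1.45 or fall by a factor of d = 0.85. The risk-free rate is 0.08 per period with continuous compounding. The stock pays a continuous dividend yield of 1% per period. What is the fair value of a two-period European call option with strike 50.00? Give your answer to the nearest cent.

4.00

Per-period risk-free factor R = e^0.08 = 1.0833; dividend-adjusted growth = e^(0.08−0.01) = 1.0725.
Risk-neutral probability p = (1.0725 − 0.85)/(1.45 − 0.85) = 0.2225/0.6000 = 0.3708
Terminal stock prices: S_uu = 84.1, S_ud = 49.3, S_dd = 28.9
Terminal payoffs (S − K): max(34.1, 0) = 34.1, max(-0.7, 0) = 0, max(-21.1, 0) = 0
Node u (S = 58): V_u = e^(−0.08)·[0.3708·34.1000 + 0.6292·0.0000] = 11.6736
Node d (S = 34): V_d = e^(−0.08)·[0.3708·0.0000 + 0.6292·0.0000] = 0.0000
Node 0 (S = 40): V_0 = e^(−0.08)·[0.3708·11.6736 + 0.6292·0.0000] = 3.9963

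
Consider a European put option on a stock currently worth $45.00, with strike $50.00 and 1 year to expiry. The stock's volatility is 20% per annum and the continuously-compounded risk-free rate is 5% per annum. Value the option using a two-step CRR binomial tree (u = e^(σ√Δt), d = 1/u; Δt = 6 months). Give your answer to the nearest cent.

CRR parameters: u = e^(σ√Δt) = e^(0.2·√0.5) = 1.1519, d = 1/u = 0.8681
Per-period rate: rΔt = 0.05·0.5 = 0.025, so R = e^0.025 = 1.0253
Risk-neutral probability p = (e^0.025 − 0.8681)/(1.1519 − 0.8681) = 0.1572/0.2838 = 0.5539
Terminal stock prices: S_uu = 59.71, S_ud = 45, S_dd = 33.91
Terminal payoffs (K − S): max(-9.71, 0) = 0, max(5, 0) = 5, max(16.09, 0) = 16.09
Node u (S = 51.84): V_u = e^(−0.025)·[0.5539·0.0000 + 0.4461·5.0000] = 2.1754
Node d (S = 39.07): V_d = e^(−0.025)·[0.5539·5.0000 + 0.4461·16.0863] = 9.6999
Node 0 (S = 45): V_0 = e^(−0.025)·[0.5539·2.1754 + 0.4461·9.6999] = 5.3954

$5.40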